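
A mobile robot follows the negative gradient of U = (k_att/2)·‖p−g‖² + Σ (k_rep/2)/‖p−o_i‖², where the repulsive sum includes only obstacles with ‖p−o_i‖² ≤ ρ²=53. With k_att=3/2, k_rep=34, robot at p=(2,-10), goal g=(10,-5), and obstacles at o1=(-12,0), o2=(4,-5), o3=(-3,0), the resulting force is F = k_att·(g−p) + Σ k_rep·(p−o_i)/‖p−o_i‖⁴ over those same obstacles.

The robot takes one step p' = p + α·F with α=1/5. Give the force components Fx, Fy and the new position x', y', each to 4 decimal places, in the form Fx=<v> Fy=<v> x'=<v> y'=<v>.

F_att = 3/2·(g−p) = 3/2·(8,5) = (12.0000,7.5000)
o1: d²=296 > ρ²=53 → inactive
o2: d²=29 ≤ ρ²=53; F_rep = 34·(-2,-5)/29² = (-0.0809,-0.2021)
o3: d²=125 > ρ²=53 → inactive
F = F_att + ΣF_rep = (11.9191,7.2979)
p' = p + 1/5·F = (4.3838,-8.5404)

Fx=11.9191 Fy=7.2979 x'=4.3838 y'=-8.5404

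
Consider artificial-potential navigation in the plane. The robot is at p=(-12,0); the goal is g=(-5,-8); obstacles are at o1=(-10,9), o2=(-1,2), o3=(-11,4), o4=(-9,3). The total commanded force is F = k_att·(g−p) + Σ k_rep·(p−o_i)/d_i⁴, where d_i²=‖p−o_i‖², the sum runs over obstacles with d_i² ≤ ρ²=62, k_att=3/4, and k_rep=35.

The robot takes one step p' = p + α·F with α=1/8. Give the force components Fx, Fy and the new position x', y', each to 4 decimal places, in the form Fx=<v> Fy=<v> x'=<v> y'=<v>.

F_att = 3/4·(g−p) = 3/4·(7,-8) = (5.2500,-6.0000)
o1: d²=85 > ρ²=62 → inactive
o2: d²=125 > ρ²=62 → inactive
o3: d²=17 ≤ ρ²=62; F_rep = 35·(-1,-4)/17² = (-0.1211,-0.4844)
o4: d²=18 ≤ ρ²=62; F_rep = 35·(-3,-3)/18² = (-0.3241,-0.3241)
F = F_att + ΣF_rep = (4.8048,-6.8085)
p' = p + 1/8·F = (-11.3994,-0.8511)

Fx=4.8048 Fy=-6.8085 x'=-11.3994 y'=-0.8511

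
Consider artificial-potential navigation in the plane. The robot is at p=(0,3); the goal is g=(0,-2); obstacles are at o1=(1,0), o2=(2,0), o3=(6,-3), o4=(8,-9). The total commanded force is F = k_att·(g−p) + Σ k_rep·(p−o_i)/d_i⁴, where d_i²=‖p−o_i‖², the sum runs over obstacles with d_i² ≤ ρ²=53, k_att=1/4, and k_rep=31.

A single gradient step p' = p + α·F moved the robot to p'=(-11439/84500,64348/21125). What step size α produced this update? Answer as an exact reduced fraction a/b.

F_att = 1/4·(g−p) = 1/4·(0,-5) = (0.0000,-1.2500)
o1: d²=10 ≤ ρ²=53; F_rep = 31·(-1,3)/10² = (-0.3100,0.9300)
o2: d²=13 ≤ ρ²=53; F_rep = 31·(-2,3)/13² = (-0.3669,0.5503)
o3: d²=72 > ρ²=53 → inactive
o4: d²=208 > ρ²=53 → inactive
F = F_att + ΣF_rep = (-0.6769,0.2303)
Δp = p'−p = (-0.1354,0.0461); α = Δx/Fx = (-11439/84500) / (-11439/16900) = 1/5
check: Δy/Fy = (973/21125) / (973/4225) = 1/5 ✓

α = 1/5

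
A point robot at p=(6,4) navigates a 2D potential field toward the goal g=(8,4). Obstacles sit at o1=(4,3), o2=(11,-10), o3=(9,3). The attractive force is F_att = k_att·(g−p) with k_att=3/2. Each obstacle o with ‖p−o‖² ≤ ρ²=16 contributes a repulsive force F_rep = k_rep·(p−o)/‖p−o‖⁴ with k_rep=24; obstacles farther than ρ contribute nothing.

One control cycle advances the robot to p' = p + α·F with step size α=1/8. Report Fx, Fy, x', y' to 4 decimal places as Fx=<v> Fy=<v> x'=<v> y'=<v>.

Fx=4.2000 Fy=1.2000 x'=6.5250 y'=4.1500

F_att = 3/2·(g−p) = 3/2·(2,0) = (3.0000,0.0000)
o1: d²=5 ≤ ρ²=16; F_rep = 24·(2,1)/5² = (1.9200,0.9600)
o2: d²=221 > ρ²=16 → inactive
o3: d²=10 ≤ ρ²=16; F_rep = 24·(-3,1)/10² = (-0.7200,0.2400)
F = F_att + ΣF_rep = (4.2000,1.2000)
p' = p + 1/8·F = (6.5250,4.1500)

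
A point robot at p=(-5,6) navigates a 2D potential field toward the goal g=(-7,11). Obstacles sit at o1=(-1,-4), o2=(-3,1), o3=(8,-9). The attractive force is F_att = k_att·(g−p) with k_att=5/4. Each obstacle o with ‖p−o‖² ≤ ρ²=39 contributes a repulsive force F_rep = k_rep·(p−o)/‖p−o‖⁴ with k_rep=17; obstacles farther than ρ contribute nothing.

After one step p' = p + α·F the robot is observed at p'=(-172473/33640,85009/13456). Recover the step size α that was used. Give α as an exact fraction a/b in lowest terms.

α = 1/20

F_att = 5/4·(g−p) = 5/4·(-2,5) = (-2.5000,6.2500)
o1: d²=116 > ρ²=39 → inactive
o2: d²=29 ≤ ρ²=39; F_rep = 17·(-2,5)/29² = (-0.0404,0.1011)
o3: d²=394 > ρ²=39 → inactive
F = F_att + ΣF_rep = (-2.5404,6.3511)
Δp = p'−p = (-0.1270,0.3176); α = Δx/Fx = (-4273/33640) / (-4273/1682) = 1/20
check: Δy/Fy = (4273/13456) / (21365/3364) = 1/20 ✓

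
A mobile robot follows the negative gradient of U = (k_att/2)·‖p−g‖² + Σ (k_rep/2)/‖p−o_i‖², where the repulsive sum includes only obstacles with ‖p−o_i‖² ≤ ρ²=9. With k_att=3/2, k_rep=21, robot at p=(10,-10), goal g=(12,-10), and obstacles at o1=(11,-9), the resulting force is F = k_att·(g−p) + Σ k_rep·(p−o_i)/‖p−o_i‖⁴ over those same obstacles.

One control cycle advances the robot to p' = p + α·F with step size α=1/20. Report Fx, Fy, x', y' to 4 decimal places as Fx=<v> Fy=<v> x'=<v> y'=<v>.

Fx=-2.2500 Fy=-5.2500 x'=9.8875 y'=-10.2625

F_att = 3/2·(g−p) = 3/2·(2,0) = (3.0000,0.0000)
o1: d²=2 ≤ ρ²=9; F_rep = 21·(-1,-1)/2² = (-5.2500,-5.2500)
F = F_att + ΣF_rep = (-2.2500,-5.2500)
p' = p + 1/20·F = (9.8875,-10.2625)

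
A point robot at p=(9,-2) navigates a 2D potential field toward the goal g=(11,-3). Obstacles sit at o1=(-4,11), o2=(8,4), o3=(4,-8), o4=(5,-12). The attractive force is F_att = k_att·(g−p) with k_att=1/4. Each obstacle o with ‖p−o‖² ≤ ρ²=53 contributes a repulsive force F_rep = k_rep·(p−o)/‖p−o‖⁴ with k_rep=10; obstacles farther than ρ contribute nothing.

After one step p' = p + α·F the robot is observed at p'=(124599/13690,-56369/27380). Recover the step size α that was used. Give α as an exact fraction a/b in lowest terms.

F_att = 1/4·(g−p) = 1/4·(2,-1) = (0.5000,-0.2500)
o1: d²=338 > ρ²=53 → inactive
o2: d²=37 ≤ ρ²=53; F_rep = 10·(1,-6)/37² = (0.0073,-0.0438)
o3: d²=61 > ρ²=53 → inactive
o4: d²=116 > ρ²=53 → inactive
F = F_att + ΣF_rep = (0.5073,-0.2938)
Δp = p'−p = (0.1015,-0.0588); α = Δx/Fx = (1389/13690) / (1389/2738) = 1/5
check: Δy/Fy = (-1609/27380) / (-1609/5476) = 1/5 ✓

α = 1/5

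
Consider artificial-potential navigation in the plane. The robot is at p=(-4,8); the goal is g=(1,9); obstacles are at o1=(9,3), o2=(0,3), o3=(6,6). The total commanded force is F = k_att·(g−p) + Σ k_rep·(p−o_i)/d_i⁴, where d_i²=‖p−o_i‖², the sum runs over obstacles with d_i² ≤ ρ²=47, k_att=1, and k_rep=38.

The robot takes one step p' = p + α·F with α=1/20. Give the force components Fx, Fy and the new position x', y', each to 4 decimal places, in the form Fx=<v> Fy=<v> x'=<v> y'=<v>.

F_att = 1·(g−p) = 1·(5,1) = (5.0000,1.0000)
o1: d²=194 > ρ²=47 → inactive
o2: d²=41 ≤ ρ²=47; F_rep = 38·(-4,5)/41² = (-0.0904,0.1130)
o3: d²=104 > ρ²=47 → inactive
F = F_att + ΣF_rep = (4.9096,1.1130)
p' = p + 1/20·F = (-3.7545,8.0557)

Fx=4.9096 Fy=1.1130 x'=-3.7545 y'=8.0557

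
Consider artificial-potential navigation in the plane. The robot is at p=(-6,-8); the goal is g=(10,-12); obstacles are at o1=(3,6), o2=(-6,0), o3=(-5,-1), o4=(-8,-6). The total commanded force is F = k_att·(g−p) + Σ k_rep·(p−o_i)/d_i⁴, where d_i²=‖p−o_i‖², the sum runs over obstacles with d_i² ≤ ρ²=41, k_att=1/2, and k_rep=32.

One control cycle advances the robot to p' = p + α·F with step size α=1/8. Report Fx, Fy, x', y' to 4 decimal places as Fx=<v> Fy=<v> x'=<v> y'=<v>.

Fx=9.0000 Fy=-3.0000 x'=-4.8750 y'=-8.3750

F_att = 1/2·(g−p) = 1/2·(16,-4) = (8.0000,-2.0000)
o1: d²=277 > ρ²=41 → inactive
o2: d²=64 > ρ²=41 → inactive
o3: d²=50 > ρ²=41 → inactive
o4: d²=8 ≤ ρ²=41; F_rep = 32·(2,-2)/8² = (1.0000,-1.0000)
F = F_att + ΣF_rep = (9.0000,-3.0000)
p' = p + 1/8·F = (-4.8750,-8.3750)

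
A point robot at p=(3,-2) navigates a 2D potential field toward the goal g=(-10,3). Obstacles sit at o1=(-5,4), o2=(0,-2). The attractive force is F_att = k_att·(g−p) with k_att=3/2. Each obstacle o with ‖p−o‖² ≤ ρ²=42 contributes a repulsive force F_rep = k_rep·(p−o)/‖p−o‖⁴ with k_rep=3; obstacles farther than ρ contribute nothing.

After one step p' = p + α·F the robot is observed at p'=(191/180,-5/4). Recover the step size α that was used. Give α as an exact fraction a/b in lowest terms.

α = 1/10

F_att = 3/2·(g−p) = 3/2·(-13,5) = (-19.5000,7.5000)
o1: d²=100 > ρ²=42 → inactive
o2: d²=9 ≤ ρ²=42; F_rep = 3·(3,0)/9² = (0.1111,0.0000)
F = F_att + ΣF_rep = (-19.3889,7.5000)
Δp = p'−p = (-1.9389,0.7500); α = Δx/Fx = (-349/180) / (-349/18) = 1/10
check: Δy/Fy = (3/4) / (15/2) = 1/10 ✓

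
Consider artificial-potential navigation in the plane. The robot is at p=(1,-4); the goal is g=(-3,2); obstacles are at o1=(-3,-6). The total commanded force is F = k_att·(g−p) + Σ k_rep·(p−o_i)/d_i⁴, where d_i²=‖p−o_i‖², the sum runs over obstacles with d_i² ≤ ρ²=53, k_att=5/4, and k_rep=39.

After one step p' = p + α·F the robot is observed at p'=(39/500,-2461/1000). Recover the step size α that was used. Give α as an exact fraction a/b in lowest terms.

α = 1/5

F_att = 5/4·(g−p) = 5/4·(-4,6) = (-5.0000,7.5000)
o1: d²=20 ≤ ρ²=53; F_rep = 39·(4,2)/20² = (0.3900,0.1950)
F = F_att + ΣF_rep = (-4.6100,7.6950)
Δp = p'−p = (-0.9220,1.5390); α = Δx/Fx = (-461/500) / (-461/100) = 1/5
check: Δy/Fy = (1539/1000) / (1539/200) = 1/5 ✓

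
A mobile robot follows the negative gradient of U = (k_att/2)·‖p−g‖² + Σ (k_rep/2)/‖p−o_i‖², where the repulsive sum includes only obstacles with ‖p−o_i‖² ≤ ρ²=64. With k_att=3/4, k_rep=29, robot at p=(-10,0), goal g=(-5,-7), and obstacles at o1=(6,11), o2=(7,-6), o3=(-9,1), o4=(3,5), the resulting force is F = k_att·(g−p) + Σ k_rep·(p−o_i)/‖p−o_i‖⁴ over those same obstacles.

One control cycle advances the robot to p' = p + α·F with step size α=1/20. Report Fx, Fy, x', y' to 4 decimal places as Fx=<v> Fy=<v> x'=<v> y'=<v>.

Fx=-3.5000 Fy=-12.5000 x'=-10.1750 y'=-0.6250

F_att = 3/4·(g−p) = 3/4·(5,-7) = (3.7500,-5.2500)
o1: d²=377 > ρ²=64 → inactive
o2: d²=325 > ρ²=64 → inactive
o3: d²=2 ≤ ρ²=64; F_rep = 29·(-1,-1)/2² = (-7.2500,-7.2500)
o4: d²=194 > ρ²=64 → inactive
F = F_att + ΣF_rep = (-3.5000,-12.5000)
p' = p + 1/20·F = (-10.1750,-0.6250)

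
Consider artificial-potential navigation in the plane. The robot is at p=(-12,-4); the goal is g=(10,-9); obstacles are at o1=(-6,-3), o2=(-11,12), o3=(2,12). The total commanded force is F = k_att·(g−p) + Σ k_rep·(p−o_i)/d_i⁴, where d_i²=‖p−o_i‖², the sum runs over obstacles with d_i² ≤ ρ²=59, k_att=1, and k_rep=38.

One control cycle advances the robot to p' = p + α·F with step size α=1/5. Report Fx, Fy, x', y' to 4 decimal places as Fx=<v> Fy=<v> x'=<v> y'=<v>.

F_att = 1·(g−p) = 1·(22,-5) = (22.0000,-5.0000)
o1: d²=37 ≤ ρ²=59; F_rep = 38·(-6,-1)/37² = (-0.1665,-0.0278)
o2: d²=257 > ρ²=59 → inactive
o3: d²=452 > ρ²=59 → inactive
F = F_att + ΣF_rep = (21.8335,-5.0278)
p' = p + 1/5·F = (-7.6333,-5.0056)

Fx=21.8335 Fy=-5.0278 x'=-7.6333 y'=-5.0056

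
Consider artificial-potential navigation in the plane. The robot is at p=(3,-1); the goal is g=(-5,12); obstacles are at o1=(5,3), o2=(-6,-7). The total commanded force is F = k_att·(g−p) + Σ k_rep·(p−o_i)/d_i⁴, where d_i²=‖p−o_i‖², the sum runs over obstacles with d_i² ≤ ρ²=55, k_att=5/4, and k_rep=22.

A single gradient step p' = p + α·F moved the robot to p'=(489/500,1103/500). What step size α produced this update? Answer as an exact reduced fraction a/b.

F_att = 5/4·(g−p) = 5/4·(-8,13) = (-10.0000,16.2500)
o1: d²=20 ≤ ρ²=55; F_rep = 22·(-2,-4)/20² = (-0.1100,-0.2200)
o2: d²=117 > ρ²=55 → inactive
F = F_att + ΣF_rep = (-10.1100,16.0300)
Δp = p'−p = (-2.0220,3.2060); α = Δx/Fx = (-1011/500) / (-1011/100) = 1/5
check: Δy/Fy = (1603/500) / (1603/100) = 1/5 ✓

α = 1/5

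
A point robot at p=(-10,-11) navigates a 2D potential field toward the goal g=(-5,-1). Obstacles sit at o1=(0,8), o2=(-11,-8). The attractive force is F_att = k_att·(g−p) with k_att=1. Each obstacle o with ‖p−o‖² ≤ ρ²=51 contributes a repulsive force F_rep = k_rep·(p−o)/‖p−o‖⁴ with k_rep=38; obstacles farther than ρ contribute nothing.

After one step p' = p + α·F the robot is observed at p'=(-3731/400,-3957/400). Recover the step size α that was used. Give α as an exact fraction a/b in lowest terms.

α = 1/8

F_att = 1·(g−p) = 1·(5,10) = (5.0000,10.0000)
o1: d²=461 > ρ²=51 → inactive
o2: d²=10 ≤ ρ²=51; F_rep = 38·(1,-3)/10² = (0.3800,-1.1400)
F = F_att + ΣF_rep = (5.3800,8.8600)
Δp = p'−p = (0.6725,1.1075); α = Δx/Fx = (269/400) / (269/50) = 1/8
check: Δy/Fy = (443/400) / (443/50) = 1/8 ✓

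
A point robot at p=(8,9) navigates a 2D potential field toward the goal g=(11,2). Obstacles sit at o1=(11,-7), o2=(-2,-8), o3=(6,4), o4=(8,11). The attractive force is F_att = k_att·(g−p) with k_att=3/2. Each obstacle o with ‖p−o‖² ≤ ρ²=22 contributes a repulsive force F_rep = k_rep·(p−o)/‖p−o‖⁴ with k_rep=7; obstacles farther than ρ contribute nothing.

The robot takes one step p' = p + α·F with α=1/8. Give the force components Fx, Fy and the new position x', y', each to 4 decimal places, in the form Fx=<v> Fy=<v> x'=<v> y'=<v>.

F_att = 3/2·(g−p) = 3/2·(3,-7) = (4.5000,-10.5000)
o1: d²=265 > ρ²=22 → inactive
o2: d²=389 > ρ²=22 → inactive
o3: d²=29 > ρ²=22 → inactive
o4: d²=4 ≤ ρ²=22; F_rep = 7·(0,-2)/4² = (0.0000,-0.8750)
F = F_att + ΣF_rep = (4.5000,-11.3750)
p' = p + 1/8·F = (8.5625,7.5781)

Fx=4.5000 Fy=-11.3750 x'=8.5625 y'=7.5781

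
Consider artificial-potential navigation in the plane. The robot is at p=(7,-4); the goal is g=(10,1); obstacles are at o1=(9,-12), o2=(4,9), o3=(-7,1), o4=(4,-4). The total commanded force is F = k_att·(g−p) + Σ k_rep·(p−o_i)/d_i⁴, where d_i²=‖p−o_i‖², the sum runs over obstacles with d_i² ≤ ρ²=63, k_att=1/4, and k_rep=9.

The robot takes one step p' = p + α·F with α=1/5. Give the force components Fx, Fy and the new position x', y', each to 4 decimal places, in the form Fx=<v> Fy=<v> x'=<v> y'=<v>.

Fx=1.0833 Fy=1.2500 x'=7.2167 y'=-3.7500

F_att = 1/4·(g−p) = 1/4·(3,5) = (0.7500,1.2500)
o1: d²=68 > ρ²=63 → inactive
o2: d²=178 > ρ²=63 → inactive
o3: d²=221 > ρ²=63 → inactive
o4: d²=9 ≤ ρ²=63; F_rep = 9·(3,0)/9² = (0.3333,0.0000)
F = F_att + ΣF_rep = (1.0833,1.2500)
p' = p + 1/5·F = (7.2167,-3.7500)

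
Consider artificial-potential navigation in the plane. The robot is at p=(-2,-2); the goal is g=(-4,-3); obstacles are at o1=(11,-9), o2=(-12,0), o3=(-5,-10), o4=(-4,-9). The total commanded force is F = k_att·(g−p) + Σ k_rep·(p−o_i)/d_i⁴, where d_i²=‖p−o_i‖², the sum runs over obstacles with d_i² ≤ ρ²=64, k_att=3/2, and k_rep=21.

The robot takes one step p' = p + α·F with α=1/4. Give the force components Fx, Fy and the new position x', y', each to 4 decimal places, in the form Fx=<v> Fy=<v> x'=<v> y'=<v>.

Fx=-2.9850 Fy=-1.4477 x'=-2.7463 y'=-2.3619

F_att = 3/2·(g−p) = 3/2·(-2,-1) = (-3.0000,-1.5000)
o1: d²=218 > ρ²=64 → inactive
o2: d²=104 > ρ²=64 → inactive
o3: d²=73 > ρ²=64 → inactive
o4: d²=53 ≤ ρ²=64; F_rep = 21·(2,7)/53² = (0.0150,0.0523)
F = F_att + ΣF_rep = (-2.9850,-1.4477)
p' = p + 1/4·F = (-2.7463,-2.3619)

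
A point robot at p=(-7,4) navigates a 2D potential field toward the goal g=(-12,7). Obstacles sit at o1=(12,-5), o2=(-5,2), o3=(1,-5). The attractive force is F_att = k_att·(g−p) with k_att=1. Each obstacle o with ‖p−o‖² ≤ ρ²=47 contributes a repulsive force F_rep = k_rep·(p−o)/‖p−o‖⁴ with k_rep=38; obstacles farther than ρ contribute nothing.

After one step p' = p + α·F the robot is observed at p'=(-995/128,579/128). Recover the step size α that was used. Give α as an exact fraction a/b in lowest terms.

α = 1/8

F_att = 1·(g−p) = 1·(-5,3) = (-5.0000,3.0000)
o1: d²=442 > ρ²=47 → inactive
o2: d²=8 ≤ ρ²=47; F_rep = 38·(-2,2)/8² = (-1.1875,1.1875)
o3: d²=145 > ρ²=47 → inactive
F = F_att + ΣF_rep = (-6.1875,4.1875)
Δp = p'−p = (-0.7734,0.5234); α = Δx/Fx = (-99/128) / (-99/16) = 1/8
check: Δy/Fy = (67/128) / (67/16) = 1/8 ✓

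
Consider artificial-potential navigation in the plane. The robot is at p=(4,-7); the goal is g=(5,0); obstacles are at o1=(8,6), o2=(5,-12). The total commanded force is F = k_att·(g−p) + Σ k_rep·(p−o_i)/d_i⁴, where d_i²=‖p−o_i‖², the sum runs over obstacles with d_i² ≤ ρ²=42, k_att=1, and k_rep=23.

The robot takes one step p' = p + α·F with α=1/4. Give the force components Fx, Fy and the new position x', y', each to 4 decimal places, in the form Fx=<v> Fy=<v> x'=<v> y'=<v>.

Fx=0.9660 Fy=7.1701 x'=4.2415 y'=-5.2075

F_att = 1·(g−p) = 1·(1,7) = (1.0000,7.0000)
o1: d²=185 > ρ²=42 → inactive
o2: d²=26 ≤ ρ²=42; F_rep = 23·(-1,5)/26² = (-0.0340,0.1701)
F = F_att + ΣF_rep = (0.9660,7.1701)
p' = p + 1/4·F = (4.2415,-5.2075)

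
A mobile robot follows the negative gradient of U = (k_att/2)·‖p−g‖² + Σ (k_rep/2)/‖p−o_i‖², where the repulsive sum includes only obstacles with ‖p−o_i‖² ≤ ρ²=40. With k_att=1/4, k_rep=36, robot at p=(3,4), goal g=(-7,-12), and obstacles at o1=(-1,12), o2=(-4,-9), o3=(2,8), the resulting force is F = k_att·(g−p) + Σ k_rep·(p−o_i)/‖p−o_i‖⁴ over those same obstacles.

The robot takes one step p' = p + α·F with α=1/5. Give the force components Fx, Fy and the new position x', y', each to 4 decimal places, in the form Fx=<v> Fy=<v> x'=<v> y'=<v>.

F_att = 1/4·(g−p) = 1/4·(-10,-16) = (-2.5000,-4.0000)
o1: d²=80 > ρ²=40 → inactive
o2: d²=218 > ρ²=40 → inactive
o3: d²=17 ≤ ρ²=40; F_rep = 36·(1,-4)/17² = (0.1246,-0.4983)
F = F_att + ΣF_rep = (-2.3754,-4.4983)
p' = p + 1/5·F = (2.5249,3.1003)

Fx=-2.3754 Fy=-4.4983 x'=2.5249 y'=3.1003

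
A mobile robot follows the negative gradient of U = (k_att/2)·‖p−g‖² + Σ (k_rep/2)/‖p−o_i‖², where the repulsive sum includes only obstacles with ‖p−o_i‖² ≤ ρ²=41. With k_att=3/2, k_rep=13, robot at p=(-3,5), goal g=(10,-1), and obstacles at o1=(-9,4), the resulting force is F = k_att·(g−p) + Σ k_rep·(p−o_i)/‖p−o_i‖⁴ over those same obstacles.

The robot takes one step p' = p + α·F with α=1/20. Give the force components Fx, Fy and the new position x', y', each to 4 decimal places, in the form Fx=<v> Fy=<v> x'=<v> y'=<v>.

F_att = 3/2·(g−p) = 3/2·(13,-6) = (19.5000,-9.0000)
o1: d²=37 ≤ ρ²=41; F_rep = 13·(6,1)/37² = (0.0570,0.0095)
F = F_att + ΣF_rep = (19.5570,-8.9905)
p' = p + 1/20·F = (-2.0222,4.5505)

Fx=19.5570 Fy=-8.9905 x'=-2.0222 y'=4.5505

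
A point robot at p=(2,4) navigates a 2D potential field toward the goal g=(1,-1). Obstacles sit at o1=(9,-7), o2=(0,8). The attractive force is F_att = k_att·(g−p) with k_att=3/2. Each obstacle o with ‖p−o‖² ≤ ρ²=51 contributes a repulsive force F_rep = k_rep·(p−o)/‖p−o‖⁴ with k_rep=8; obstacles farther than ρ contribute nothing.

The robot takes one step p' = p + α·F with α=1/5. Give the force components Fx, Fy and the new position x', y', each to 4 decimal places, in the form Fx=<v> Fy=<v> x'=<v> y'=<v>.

Fx=-1.4600 Fy=-7.5800 x'=1.7080 y'=2.4840

F_att = 3/2·(g−p) = 3/2·(-1,-5) = (-1.5000,-7.5000)
o1: d²=170 > ρ²=51 → inactive
o2: d²=20 ≤ ρ²=51; F_rep = 8·(2,-4)/20² = (0.0400,-0.0800)
F = F_att + ΣF_rep = (-1.4600,-7.5800)
p' = p + 1/5·F = (1.7080,2.4840)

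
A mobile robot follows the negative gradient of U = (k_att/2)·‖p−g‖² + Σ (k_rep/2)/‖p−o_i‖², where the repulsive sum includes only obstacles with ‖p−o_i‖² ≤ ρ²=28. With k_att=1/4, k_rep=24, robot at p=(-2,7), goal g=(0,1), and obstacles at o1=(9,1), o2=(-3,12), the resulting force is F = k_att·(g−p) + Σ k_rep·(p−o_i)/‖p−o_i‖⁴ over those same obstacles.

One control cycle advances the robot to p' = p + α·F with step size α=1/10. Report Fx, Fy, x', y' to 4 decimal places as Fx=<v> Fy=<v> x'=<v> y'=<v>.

Fx=0.5355 Fy=-1.6775 x'=-1.9464 y'=6.8322

F_att = 1/4·(g−p) = 1/4·(2,-6) = (0.5000,-1.5000)
o1: d²=157 > ρ²=28 → inactive
o2: d²=26 ≤ ρ²=28; F_rep = 24·(1,-5)/26² = (0.0355,-0.1775)
F = F_att + ΣF_rep = (0.5355,-1.6775)
p' = p + 1/10·F = (-1.9464,6.8322)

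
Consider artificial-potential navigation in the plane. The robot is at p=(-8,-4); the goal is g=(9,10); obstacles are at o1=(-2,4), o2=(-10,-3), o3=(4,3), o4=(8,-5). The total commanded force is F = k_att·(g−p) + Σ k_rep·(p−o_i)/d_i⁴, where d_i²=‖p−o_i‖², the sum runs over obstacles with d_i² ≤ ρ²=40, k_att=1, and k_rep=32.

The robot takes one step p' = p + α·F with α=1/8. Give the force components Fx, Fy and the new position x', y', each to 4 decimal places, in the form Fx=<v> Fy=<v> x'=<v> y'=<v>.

Fx=19.5600 Fy=12.7200 x'=-5.5550 y'=-2.4100

F_att = 1·(g−p) = 1·(17,14) = (17.0000,14.0000)
o1: d²=100 > ρ²=40 → inactive
o2: d²=5 ≤ ρ²=40; F_rep = 32·(2,-1)/5² = (2.5600,-1.2800)
o3: d²=193 > ρ²=40 → inactive
o4: d²=257 > ρ²=40 → inactive
F = F_att + ΣF_rep = (19.5600,12.7200)
p' = p + 1/8·F = (-5.5550,-2.4100)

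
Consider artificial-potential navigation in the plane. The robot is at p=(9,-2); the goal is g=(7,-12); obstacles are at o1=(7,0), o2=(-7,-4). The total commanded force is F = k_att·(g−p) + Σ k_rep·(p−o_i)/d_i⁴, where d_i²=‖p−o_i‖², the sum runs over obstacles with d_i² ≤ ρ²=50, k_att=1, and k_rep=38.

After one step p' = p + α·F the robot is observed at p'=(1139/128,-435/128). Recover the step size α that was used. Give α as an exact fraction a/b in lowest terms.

α = 1/8

F_att = 1·(g−p) = 1·(-2,-10) = (-2.0000,-10.0000)
o1: d²=8 ≤ ρ²=50; F_rep = 38·(2,-2)/8² = (1.1875,-1.1875)
o2: d²=260 > ρ²=50 → inactive
F = F_att + ΣF_rep = (-0.8125,-11.1875)
Δp = p'−p = (-0.1016,-1.3984); α = Δx/Fx = (-13/128) / (-13/16) = 1/8
check: Δy/Fy = (-179/128) / (-179/16) = 1/8 ✓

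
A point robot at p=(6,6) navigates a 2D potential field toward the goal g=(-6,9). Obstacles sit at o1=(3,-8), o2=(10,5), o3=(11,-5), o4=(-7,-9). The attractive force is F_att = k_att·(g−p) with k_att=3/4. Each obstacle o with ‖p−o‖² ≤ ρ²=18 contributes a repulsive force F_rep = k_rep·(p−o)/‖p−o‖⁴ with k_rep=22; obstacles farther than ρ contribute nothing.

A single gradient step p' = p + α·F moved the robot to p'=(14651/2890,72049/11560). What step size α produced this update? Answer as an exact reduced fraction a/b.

α = 1/10

F_att = 3/4·(g−p) = 3/4·(-12,3) = (-9.0000,2.2500)
o1: d²=205 > ρ²=18 → inactive
o2: d²=17 ≤ ρ²=18; F_rep = 22·(-4,1)/17² = (-0.3045,0.0761)
o3: d²=146 > ρ²=18 → inactive
o4: d²=394 > ρ²=18 → inactive
F = F_att + ΣF_rep = (-9.3045,2.3261)
Δp = p'−p = (-0.9304,0.2326); α = Δx/Fx = (-2689/2890) / (-2689/289) = 1/10
check: Δy/Fy = (2689/11560) / (2689/1156) = 1/10 ✓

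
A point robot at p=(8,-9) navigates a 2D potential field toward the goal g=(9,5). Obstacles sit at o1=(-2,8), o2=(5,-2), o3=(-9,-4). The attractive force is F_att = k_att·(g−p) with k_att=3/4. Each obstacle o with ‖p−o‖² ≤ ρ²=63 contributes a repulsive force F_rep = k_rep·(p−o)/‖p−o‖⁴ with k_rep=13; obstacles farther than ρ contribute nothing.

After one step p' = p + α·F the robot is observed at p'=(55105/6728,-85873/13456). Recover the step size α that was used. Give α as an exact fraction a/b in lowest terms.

F_att = 3/4·(g−p) = 3/4·(1,14) = (0.7500,10.5000)
o1: d²=389 > ρ²=63 → inactive
o2: d²=58 ≤ ρ²=63; F_rep = 13·(3,-7)/58² = (0.0116,-0.0271)
o3: d²=314 > ρ²=63 → inactive
F = F_att + ΣF_rep = (0.7616,10.4729)
Δp = p'−p = (0.1904,2.6182); α = Δx/Fx = (1281/6728) / (1281/1682) = 1/4
check: Δy/Fy = (35231/13456) / (35231/3364) = 1/4 ✓

α = 1/4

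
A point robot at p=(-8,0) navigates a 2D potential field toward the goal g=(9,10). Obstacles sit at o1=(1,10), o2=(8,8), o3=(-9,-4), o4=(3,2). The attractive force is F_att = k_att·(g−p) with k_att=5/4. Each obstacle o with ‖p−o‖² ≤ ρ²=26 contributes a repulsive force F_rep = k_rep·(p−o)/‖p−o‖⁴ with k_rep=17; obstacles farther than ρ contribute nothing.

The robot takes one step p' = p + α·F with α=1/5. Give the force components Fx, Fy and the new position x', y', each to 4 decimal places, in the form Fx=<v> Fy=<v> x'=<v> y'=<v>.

F_att = 5/4·(g−p) = 5/4·(17,10) = (21.2500,12.5000)
o1: d²=181 > ρ²=26 → inactive
o2: d²=320 > ρ²=26 → inactive
o3: d²=17 ≤ ρ²=26; F_rep = 17·(1,4)/17² = (0.0588,0.2353)
o4: d²=125 > ρ²=26 → inactive
F = F_att + ΣF_rep = (21.3088,12.7353)
p' = p + 1/5·F = (-3.7382,2.5471)

Fx=21.3088 Fy=12.7353 x'=-3.7382 y'=2.5471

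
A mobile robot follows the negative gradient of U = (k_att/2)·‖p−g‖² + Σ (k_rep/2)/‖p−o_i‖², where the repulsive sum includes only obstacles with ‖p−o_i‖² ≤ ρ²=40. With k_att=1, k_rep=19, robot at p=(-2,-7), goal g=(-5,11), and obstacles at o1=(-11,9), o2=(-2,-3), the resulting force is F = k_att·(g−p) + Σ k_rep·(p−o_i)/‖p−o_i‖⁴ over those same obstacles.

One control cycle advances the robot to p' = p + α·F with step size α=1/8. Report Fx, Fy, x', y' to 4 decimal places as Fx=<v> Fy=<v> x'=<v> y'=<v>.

Fx=-3.0000 Fy=17.7031 x'=-2.3750 y'=-4.7871

F_att = 1·(g−p) = 1·(-3,18) = (-3.0000,18.0000)
o1: d²=337 > ρ²=40 → inactive
o2: d²=16 ≤ ρ²=40; F_rep = 19·(0,-4)/16² = (0.0000,-0.2969)
F = F_att + ΣF_rep = (-3.0000,17.7031)
p' = p + 1/8·F = (-2.3750,-4.7871)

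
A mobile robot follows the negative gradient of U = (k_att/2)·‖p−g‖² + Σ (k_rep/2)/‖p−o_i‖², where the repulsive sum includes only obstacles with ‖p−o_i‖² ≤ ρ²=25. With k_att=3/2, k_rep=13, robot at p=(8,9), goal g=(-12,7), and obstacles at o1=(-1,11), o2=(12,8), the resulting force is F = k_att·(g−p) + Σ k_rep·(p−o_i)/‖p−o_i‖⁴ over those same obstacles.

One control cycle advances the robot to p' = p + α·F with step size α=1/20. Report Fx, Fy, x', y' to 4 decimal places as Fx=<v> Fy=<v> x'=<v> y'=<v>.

F_att = 3/2·(g−p) = 3/2·(-20,-2) = (-30.0000,-3.0000)
o1: d²=85 > ρ²=25 → inactive
o2: d²=17 ≤ ρ²=25; F_rep = 13·(-4,1)/17² = (-0.1799,0.0450)
F = F_att + ΣF_rep = (-30.1799,-2.9550)
p' = p + 1/20·F = (6.4910,8.8522)

Fx=-30.1799 Fy=-2.9550 x'=6.4910 y'=8.8522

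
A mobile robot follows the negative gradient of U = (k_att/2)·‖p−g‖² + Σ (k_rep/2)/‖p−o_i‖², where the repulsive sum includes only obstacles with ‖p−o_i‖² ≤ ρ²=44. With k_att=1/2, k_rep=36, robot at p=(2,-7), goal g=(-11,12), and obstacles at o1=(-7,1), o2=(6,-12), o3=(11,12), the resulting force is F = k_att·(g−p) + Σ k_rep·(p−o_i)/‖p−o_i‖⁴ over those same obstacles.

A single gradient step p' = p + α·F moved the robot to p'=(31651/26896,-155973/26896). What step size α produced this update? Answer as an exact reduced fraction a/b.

F_att = 1/2·(g−p) = 1/2·(-13,19) = (-6.5000,9.5000)
o1: d²=145 > ρ²=44 → inactive
o2: d²=41 ≤ ρ²=44; F_rep = 36·(-4,5)/41² = (-0.0857,0.1071)
o3: d²=442 > ρ²=44 → inactive
F = F_att + ΣF_rep = (-6.5857,9.6071)
Δp = p'−p = (-0.8232,1.2009); α = Δx/Fx = (-22141/26896) / (-22141/3362) = 1/8
check: Δy/Fy = (32299/26896) / (32299/3362) = 1/8 ✓

α = 1/8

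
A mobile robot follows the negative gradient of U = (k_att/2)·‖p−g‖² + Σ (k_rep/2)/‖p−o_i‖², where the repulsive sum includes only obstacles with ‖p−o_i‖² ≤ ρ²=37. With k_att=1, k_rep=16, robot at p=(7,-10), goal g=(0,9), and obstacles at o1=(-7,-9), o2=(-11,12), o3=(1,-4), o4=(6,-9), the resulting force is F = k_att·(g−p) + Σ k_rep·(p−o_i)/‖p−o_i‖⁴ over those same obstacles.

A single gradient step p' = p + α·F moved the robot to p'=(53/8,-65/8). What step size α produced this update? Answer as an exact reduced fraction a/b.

F_att = 1·(g−p) = 1·(-7,19) = (-7.0000,19.0000)
o1: d²=197 > ρ²=37 → inactive
o2: d²=808 > ρ²=37 → inactive
o3: d²=72 > ρ²=37 → inactive
o4: d²=2 ≤ ρ²=37; F_rep = 16·(1,-1)/2² = (4.0000,-4.0000)
F = F_att + ΣF_rep = (-3.0000,15.0000)
Δp = p'−p = (-0.3750,1.8750); α = Δx/Fx = (-3/8) / (-3) = 1/8
check: Δy/Fy = (15/8) / (15) = 1/8 ✓

α = 1/8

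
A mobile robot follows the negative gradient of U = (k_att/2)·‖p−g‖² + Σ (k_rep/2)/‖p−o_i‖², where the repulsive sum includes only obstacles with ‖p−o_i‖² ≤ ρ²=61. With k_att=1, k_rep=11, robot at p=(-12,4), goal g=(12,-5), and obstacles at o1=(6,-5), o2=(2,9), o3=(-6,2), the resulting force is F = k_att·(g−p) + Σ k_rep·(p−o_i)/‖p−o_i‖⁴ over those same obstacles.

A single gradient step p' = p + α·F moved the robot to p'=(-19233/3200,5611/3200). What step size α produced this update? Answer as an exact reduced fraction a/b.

α = 1/4

F_att = 1·(g−p) = 1·(24,-9) = (24.0000,-9.0000)
o1: d²=405 > ρ²=61 → inactive
o2: d²=221 > ρ²=61 → inactive
o3: d²=40 ≤ ρ²=61; F_rep = 11·(-6,2)/40² = (-0.0413,0.0138)
F = F_att + ΣF_rep = (23.9587,-8.9863)
Δp = p'−p = (5.9897,-2.2466); α = Δx/Fx = (19167/3200) / (19167/800) = 1/4
check: Δy/Fy = (-7189/3200) / (-7189/800) = 1/4 ✓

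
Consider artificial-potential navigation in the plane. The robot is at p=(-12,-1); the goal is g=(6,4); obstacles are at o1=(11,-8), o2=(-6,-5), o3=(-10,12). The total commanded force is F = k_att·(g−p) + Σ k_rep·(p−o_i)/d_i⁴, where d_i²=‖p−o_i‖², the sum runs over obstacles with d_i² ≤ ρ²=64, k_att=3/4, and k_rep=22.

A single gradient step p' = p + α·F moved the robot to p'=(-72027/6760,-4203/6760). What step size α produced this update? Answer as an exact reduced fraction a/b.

F_att = 3/4·(g−p) = 3/4·(18,5) = (13.5000,3.7500)
o1: d²=578 > ρ²=64 → inactive
o2: d²=52 ≤ ρ²=64; F_rep = 22·(-6,4)/52² = (-0.0488,0.0325)
o3: d²=173 > ρ²=64 → inactive
F = F_att + ΣF_rep = (13.4512,3.7825)
Δp = p'−p = (1.3451,0.3783); α = Δx/Fx = (9093/6760) / (9093/676) = 1/10
check: Δy/Fy = (2557/6760) / (2557/676) = 1/10 ✓

α = 1/10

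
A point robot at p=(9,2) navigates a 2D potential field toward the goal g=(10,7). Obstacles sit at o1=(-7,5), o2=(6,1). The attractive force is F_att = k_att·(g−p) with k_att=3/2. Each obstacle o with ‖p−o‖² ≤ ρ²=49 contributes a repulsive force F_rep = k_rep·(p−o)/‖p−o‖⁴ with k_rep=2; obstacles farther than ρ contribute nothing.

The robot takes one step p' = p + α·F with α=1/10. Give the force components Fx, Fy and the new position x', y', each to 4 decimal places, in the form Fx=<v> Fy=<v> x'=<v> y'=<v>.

F_att = 3/2·(g−p) = 3/2·(1,5) = (1.5000,7.5000)
o1: d²=265 > ρ²=49 → inactive
o2: d²=10 ≤ ρ²=49; F_rep = 2·(3,1)/10² = (0.0600,0.0200)
F = F_att + ΣF_rep = (1.5600,7.5200)
p' = p + 1/10·F = (9.1560,2.7520)

Fx=1.5600 Fy=7.5200 x'=9.1560 y'=2.7520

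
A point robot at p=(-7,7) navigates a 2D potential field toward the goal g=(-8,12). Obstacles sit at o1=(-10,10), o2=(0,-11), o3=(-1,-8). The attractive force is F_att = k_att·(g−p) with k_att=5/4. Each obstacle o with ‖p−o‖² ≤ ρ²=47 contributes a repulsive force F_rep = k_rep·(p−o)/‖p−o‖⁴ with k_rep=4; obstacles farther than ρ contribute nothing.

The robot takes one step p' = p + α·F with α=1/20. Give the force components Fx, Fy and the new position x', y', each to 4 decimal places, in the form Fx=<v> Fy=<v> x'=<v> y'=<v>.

Fx=-1.2130 Fy=6.2130 x'=-7.0606 y'=7.3106

F_att = 5/4·(g−p) = 5/4·(-1,5) = (-1.2500,6.2500)
o1: d²=18 ≤ ρ²=47; F_rep = 4·(3,-3)/18² = (0.0370,-0.0370)
o2: d²=373 > ρ²=47 → inactive
o3: d²=261 > ρ²=47 → inactive
F = F_att + ΣF_rep = (-1.2130,6.2130)
p' = p + 1/20·F = (-7.0606,7.3106)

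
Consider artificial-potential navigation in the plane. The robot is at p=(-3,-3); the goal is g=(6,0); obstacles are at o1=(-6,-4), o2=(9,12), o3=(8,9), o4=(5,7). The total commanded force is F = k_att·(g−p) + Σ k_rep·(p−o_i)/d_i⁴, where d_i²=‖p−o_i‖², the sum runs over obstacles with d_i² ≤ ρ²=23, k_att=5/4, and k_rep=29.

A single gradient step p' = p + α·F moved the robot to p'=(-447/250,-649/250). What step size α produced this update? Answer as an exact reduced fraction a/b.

F_att = 5/4·(g−p) = 5/4·(9,3) = (11.2500,3.7500)
o1: d²=10 ≤ ρ²=23; F_rep = 29·(3,1)/10² = (0.8700,0.2900)
o2: d²=369 > ρ²=23 → inactive
o3: d²=265 > ρ²=23 → inactive
o4: d²=164 > ρ²=23 → inactive
F = F_att + ΣF_rep = (12.1200,4.0400)
Δp = p'−p = (1.2120,0.4040); α = Δx/Fx = (303/250) / (303/25) = 1/10
check: Δy/Fy = (101/250) / (101/25) = 1/10 ✓

α = 1/10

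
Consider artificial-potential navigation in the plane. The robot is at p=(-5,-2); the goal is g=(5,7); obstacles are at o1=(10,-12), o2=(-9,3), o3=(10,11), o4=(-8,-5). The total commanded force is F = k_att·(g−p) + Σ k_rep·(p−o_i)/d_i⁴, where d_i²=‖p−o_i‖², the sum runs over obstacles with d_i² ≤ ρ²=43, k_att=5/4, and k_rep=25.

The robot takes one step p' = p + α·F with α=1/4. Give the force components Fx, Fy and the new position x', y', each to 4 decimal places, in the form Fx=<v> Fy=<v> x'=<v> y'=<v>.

Fx=12.7910 Fy=11.4071 x'=-1.8023 y'=0.8518

F_att = 5/4·(g−p) = 5/4·(10,9) = (12.5000,11.2500)
o1: d²=325 > ρ²=43 → inactive
o2: d²=41 ≤ ρ²=43; F_rep = 25·(4,-5)/41² = (0.0595,-0.0744)
o3: d²=394 > ρ²=43 → inactive
o4: d²=18 ≤ ρ²=43; F_rep = 25·(3,3)/18² = (0.2315,0.2315)
F = F_att + ΣF_rep = (12.7910,11.4071)
p' = p + 1/4·F = (-1.8023,0.8518)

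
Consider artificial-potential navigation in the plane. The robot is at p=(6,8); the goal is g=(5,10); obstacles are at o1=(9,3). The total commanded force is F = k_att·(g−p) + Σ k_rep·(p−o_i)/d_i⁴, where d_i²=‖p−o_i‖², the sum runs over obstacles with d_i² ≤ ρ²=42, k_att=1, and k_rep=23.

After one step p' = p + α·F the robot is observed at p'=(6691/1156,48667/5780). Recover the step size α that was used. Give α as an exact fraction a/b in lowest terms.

F_att = 1·(g−p) = 1·(-1,2) = (-1.0000,2.0000)
o1: d²=34 ≤ ρ²=42; F_rep = 23·(-3,5)/34² = (-0.0597,0.0995)
F = F_att + ΣF_rep = (-1.0597,2.0995)
Δp = p'−p = (-0.2119,0.4199); α = Δx/Fx = (-245/1156) / (-1225/1156) = 1/5
check: Δy/Fy = (2427/5780) / (2427/1156) = 1/5 ✓

α = 1/5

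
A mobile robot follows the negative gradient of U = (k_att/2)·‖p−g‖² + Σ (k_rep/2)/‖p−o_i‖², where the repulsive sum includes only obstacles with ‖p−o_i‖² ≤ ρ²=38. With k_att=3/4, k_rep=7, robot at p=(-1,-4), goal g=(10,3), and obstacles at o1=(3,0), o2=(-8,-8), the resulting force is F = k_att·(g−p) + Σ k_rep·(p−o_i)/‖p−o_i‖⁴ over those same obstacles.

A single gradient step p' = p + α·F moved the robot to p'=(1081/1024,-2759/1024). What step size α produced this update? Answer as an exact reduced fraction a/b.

α = 1/4

F_att = 3/4·(g−p) = 3/4·(11,7) = (8.2500,5.2500)
o1: d²=32 ≤ ρ²=38; F_rep = 7·(-4,-4)/32² = (-0.0273,-0.0273)
o2: d²=65 > ρ²=38 → inactive
F = F_att + ΣF_rep = (8.2227,5.2227)
Δp = p'−p = (2.0557,1.3057); α = Δx/Fx = (2105/1024) / (2105/256) = 1/4
check: Δy/Fy = (1337/1024) / (1337/256) = 1/4 ✓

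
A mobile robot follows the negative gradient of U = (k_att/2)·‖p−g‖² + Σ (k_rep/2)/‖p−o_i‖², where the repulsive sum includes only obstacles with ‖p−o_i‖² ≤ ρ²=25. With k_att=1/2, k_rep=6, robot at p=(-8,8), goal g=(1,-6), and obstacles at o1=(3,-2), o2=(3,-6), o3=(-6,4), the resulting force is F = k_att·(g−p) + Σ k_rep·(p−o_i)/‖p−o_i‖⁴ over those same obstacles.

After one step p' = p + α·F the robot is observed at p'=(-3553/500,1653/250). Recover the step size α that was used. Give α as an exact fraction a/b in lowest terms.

F_att = 1/2·(g−p) = 1/2·(9,-14) = (4.5000,-7.0000)
o1: d²=221 > ρ²=25 → inactive
o2: d²=317 > ρ²=25 → inactive
o3: d²=20 ≤ ρ²=25; F_rep = 6·(-2,4)/20² = (-0.0300,0.0600)
F = F_att + ΣF_rep = (4.4700,-6.9400)
Δp = p'−p = (0.8940,-1.3880); α = Δx/Fx = (447/500) / (447/100) = 1/5
check: Δy/Fy = (-347/250) / (-347/50) = 1/5 ✓

α = 1/5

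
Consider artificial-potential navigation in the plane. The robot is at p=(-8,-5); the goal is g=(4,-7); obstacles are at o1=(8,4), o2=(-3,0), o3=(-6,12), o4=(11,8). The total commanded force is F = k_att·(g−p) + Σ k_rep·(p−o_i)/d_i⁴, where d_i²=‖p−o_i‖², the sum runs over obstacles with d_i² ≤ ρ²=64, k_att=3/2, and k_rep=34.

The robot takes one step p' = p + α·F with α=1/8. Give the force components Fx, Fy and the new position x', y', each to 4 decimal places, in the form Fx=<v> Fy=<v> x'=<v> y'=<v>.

Fx=17.9320 Fy=-3.0680 x'=-5.7585 y'=-5.3835

F_att = 3/2·(g−p) = 3/2·(12,-2) = (18.0000,-3.0000)
o1: d²=337 > ρ²=64 → inactive
o2: d²=50 ≤ ρ²=64; F_rep = 34·(-5,-5)/50² = (-0.0680,-0.0680)
o3: d²=293 > ρ²=64 → inactive
o4: d²=530 > ρ²=64 → inactive
F = F_att + ΣF_rep = (17.9320,-3.0680)
p' = p + 1/8·F = (-5.7585,-5.3835)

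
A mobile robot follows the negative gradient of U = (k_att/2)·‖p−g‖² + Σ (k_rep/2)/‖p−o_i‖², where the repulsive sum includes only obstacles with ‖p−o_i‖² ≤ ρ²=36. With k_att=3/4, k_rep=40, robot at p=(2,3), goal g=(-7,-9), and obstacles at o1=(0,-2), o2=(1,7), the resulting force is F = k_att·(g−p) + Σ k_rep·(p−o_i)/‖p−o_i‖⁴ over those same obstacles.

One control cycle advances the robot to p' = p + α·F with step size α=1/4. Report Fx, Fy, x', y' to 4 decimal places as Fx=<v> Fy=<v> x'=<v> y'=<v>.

F_att = 3/4·(g−p) = 3/4·(-9,-12) = (-6.7500,-9.0000)
o1: d²=29 ≤ ρ²=36; F_rep = 40·(2,5)/29² = (0.0951,0.2378)
o2: d²=17 ≤ ρ²=36; F_rep = 40·(1,-4)/17² = (0.1384,-0.5536)
F = F_att + ΣF_rep = (-6.5165,-9.3158)
p' = p + 1/4·F = (0.3709,0.6710)

Fx=-6.5165 Fy=-9.3158 x'=0.3709 y'=0.6710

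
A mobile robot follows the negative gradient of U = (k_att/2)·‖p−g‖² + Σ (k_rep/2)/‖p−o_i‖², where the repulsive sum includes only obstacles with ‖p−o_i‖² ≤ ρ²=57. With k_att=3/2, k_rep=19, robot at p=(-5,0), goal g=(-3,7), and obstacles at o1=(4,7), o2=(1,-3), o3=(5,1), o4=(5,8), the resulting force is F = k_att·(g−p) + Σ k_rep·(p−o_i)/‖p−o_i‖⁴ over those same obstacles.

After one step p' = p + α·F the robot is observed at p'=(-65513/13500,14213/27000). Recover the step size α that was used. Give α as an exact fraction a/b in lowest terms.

F_att = 3/2·(g−p) = 3/2·(2,7) = (3.0000,10.5000)
o1: d²=130 > ρ²=57 → inactive
o2: d²=45 ≤ ρ²=57; F_rep = 19·(-6,3)/45² = (-0.0563,0.0281)
o3: d²=101 > ρ²=57 → inactive
o4: d²=164 > ρ²=57 → inactive
F = F_att + ΣF_rep = (2.9437,10.5281)
Δp = p'−p = (0.1472,0.5264); α = Δx/Fx = (1987/13500) / (1987/675) = 1/20
check: Δy/Fy = (14213/27000) / (14213/1350) = 1/20 ✓

α = 1/20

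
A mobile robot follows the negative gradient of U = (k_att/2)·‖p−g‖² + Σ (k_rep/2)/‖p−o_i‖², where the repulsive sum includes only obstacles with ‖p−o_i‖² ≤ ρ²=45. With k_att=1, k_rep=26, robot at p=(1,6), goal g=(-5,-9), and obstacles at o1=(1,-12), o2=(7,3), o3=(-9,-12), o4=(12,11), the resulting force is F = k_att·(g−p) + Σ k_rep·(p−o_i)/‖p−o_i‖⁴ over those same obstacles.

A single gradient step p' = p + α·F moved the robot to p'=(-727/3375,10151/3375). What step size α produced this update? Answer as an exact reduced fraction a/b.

F_att = 1·(g−p) = 1·(-6,-15) = (-6.0000,-15.0000)
o1: d²=324 > ρ²=45 → inactive
o2: d²=45 ≤ ρ²=45; F_rep = 26·(-6,3)/45² = (-0.0770,0.0385)
o3: d²=424 > ρ²=45 → inactive
o4: d²=146 > ρ²=45 → inactive
F = F_att + ΣF_rep = (-6.0770,-14.9615)
Δp = p'−p = (-1.2154,-2.9923); α = Δx/Fx = (-4102/3375) / (-4102/675) = 1/5
check: Δy/Fy = (-10099/3375) / (-10099/675) = 1/5 ✓

α = 1/5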